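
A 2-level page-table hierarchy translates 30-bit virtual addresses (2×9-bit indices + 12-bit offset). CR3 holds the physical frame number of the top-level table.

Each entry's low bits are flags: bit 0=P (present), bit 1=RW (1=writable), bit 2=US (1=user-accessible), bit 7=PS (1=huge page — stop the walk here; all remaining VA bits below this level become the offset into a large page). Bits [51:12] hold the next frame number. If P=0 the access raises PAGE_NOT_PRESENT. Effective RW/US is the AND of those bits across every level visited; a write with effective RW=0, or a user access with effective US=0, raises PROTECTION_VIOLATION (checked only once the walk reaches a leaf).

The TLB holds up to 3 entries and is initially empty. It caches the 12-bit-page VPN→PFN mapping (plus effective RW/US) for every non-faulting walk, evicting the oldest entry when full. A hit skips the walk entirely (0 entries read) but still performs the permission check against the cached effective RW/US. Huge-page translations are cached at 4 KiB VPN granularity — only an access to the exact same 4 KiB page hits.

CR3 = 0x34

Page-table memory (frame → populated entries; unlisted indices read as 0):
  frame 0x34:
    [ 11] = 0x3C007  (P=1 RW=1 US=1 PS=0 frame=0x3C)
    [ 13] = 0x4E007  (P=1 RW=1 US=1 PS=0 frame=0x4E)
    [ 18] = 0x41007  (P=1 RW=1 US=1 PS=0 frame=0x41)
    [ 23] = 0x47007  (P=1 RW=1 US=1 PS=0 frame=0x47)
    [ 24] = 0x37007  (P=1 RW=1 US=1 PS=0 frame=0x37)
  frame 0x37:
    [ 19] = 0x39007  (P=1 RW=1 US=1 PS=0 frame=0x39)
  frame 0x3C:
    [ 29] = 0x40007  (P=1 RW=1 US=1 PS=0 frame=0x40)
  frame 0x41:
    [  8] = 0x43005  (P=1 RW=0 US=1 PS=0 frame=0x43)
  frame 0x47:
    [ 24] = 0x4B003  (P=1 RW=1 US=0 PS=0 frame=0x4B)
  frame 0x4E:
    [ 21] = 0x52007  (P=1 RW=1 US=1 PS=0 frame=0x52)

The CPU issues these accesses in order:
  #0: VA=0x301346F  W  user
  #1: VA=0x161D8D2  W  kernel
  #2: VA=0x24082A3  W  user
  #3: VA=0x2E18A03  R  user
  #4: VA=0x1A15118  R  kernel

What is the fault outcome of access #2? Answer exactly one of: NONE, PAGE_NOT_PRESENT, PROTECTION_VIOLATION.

Walk each access:
#0 VA=0x301346F (w,user):
  [0] read 0x34 idx=24: raw=0x37007 flags P=1 W=1 U=1 S=0
  [1] read 0x37 idx=19: raw=0x39007 flags P=1 W=1 U=1 S=0
  → PA=0x3946F  (2 entries read)
#1 VA=0x161D8D2 (w,kernel):
  [0] read 0x34 idx=11: raw=0x3C007 flags P=1 W=1 U=1 S=0
  [1] read 0x3C idx=29: raw=0x40007 flags P=1 W=1 U=1 S=0
  → PA=0x408D2  (2 entries read)
#2 VA=0x24082A3 (w,user):
  [0] read 0x34 idx=18: raw=0x41007 flags P=1 W=1 U=1 S=0
  [1] read 0x41 idx=8: raw=0x43005 flags P=1 W=0 U=1 S=0
  → PROTECTION_VIOLATION  (2 entries read)
#3 VA=0x2E18A03 (r,user):
  [0] read 0x34 idx=23: raw=0x47007 flags P=1 W=1 U=1 S=0
  [1] read 0x47 idx=24: raw=0x4B003 flags P=1 W=1 U=0 S=0
  → PROTECTION_VIOLATION  (2 entries read)
#4 VA=0x1A15118 (r,kernel):
  [0] read 0x34 idx=13: raw=0x4E007 flags P=1 W=1 U=1 S=0
  [1] read 0x4E idx=21: raw=0x52007 flags P=1 W=1 U=1 S=0
  → PA=0x52118  (2 entries read)

Access #2 fault: PROTECTION_VIOLATION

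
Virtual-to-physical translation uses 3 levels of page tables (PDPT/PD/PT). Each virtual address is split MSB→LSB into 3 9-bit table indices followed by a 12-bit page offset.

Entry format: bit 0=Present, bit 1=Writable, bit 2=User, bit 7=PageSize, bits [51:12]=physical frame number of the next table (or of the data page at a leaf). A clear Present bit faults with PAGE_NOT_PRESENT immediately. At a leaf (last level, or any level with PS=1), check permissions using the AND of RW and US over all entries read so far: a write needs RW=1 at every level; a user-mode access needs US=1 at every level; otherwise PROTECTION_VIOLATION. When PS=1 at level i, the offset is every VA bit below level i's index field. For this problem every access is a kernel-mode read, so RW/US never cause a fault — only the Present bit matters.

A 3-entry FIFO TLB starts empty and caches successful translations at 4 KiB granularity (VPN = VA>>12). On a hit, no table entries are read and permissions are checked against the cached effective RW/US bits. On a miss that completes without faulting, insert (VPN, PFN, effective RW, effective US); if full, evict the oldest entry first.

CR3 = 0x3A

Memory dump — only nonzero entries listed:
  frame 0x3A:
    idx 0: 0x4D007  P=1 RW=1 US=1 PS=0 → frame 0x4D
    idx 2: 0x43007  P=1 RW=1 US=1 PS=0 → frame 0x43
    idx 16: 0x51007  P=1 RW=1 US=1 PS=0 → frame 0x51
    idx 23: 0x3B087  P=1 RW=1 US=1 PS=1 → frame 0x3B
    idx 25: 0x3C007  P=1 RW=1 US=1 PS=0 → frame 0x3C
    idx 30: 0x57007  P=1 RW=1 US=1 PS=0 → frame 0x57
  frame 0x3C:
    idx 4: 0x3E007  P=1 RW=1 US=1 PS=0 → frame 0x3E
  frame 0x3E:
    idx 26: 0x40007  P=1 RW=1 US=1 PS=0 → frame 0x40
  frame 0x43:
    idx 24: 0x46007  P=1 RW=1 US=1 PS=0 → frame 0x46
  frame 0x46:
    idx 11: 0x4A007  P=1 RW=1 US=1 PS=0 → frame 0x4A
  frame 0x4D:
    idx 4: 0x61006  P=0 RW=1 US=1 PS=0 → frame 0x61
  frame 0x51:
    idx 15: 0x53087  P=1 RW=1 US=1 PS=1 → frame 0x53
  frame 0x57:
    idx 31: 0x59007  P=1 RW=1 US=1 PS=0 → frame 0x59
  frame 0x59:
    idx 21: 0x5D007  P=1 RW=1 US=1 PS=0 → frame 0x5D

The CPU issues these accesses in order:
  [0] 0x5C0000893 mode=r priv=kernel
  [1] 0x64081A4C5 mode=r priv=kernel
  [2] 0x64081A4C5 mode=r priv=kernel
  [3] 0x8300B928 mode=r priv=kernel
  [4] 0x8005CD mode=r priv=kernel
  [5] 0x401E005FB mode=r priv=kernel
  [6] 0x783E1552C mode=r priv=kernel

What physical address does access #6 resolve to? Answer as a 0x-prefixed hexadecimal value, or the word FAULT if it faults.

Walk each access:
#0 VA=0x5C0000893 (r,kernel):
  [0] read 0x3A idx=23: raw=0x3B087 flags P=1 W=1 U=1 S=1
  ✓ 0x3B893 (huge @L0)  — 1 lookups
#1 VA=0x64081A4C5 (r,kernel):
  [0] read 0x3A idx=25: raw=0x3C007 flags P=1 W=1 U=1 S=0
  [1] read 0x3C idx=4: raw=0x3E007 flags P=1 W=1 U=1 S=0
  [2] read 0x3E idx=26: raw=0x40007 flags P=1 W=1 U=1 S=0
  ✓ 0x404C5  — 3 lookups
#2 VA=0x64081A4C5 (r,kernel):
  TLB hit vpn=0x64081A → PA=0x404C5
#3 VA=0x8300B928 (r,kernel):
  [0] read 0x3A idx=2: raw=0x43007 flags P=1 W=1 U=1 S=0
  [1] read 0x43 idx=24: raw=0x46007 flags P=1 W=1 U=1 S=0
  [2] read 0x46 idx=11: raw=0x4A007 flags P=1 W=1 U=1 S=0
  ✓ 0x4A928  — 3 lookups
#4 VA=0x8005CD (r,kernel):
  [0] read 0x3A idx=0: raw=0x4D007 flags P=1 W=1 U=1 S=0
  [1] read 0x4D idx=4: raw=0x61006 flags P=0 W=1 U=1 S=0
  → PAGE_NOT_PRESENT  (2 entries read)
#5 VA=0x401E005FB (r,kernel):
  [0] read 0x3A idx=16: raw=0x51007 flags P=1 W=1 U=1 S=0
  [1] read 0x51 idx=15: raw=0x53087 flags P=1 W=1 U=1 S=1
  ✓ 0x535FB (huge @L1)  — 2 lookups
#6 VA=0x783E1552C (r,kernel):
  [0] read 0x3A idx=30: raw=0x57007 flags P=1 W=1 U=1 S=0
  [1] read 0x57 idx=31: raw=0x59007 flags P=1 W=1 U=1 S=0
  [2] read 0x59 idx=21: raw=0x5D007 flags P=1 W=1 U=1 S=0
  ✓ 0x5D52C  — 3 lookups

Access #6 PA: 0x5D52C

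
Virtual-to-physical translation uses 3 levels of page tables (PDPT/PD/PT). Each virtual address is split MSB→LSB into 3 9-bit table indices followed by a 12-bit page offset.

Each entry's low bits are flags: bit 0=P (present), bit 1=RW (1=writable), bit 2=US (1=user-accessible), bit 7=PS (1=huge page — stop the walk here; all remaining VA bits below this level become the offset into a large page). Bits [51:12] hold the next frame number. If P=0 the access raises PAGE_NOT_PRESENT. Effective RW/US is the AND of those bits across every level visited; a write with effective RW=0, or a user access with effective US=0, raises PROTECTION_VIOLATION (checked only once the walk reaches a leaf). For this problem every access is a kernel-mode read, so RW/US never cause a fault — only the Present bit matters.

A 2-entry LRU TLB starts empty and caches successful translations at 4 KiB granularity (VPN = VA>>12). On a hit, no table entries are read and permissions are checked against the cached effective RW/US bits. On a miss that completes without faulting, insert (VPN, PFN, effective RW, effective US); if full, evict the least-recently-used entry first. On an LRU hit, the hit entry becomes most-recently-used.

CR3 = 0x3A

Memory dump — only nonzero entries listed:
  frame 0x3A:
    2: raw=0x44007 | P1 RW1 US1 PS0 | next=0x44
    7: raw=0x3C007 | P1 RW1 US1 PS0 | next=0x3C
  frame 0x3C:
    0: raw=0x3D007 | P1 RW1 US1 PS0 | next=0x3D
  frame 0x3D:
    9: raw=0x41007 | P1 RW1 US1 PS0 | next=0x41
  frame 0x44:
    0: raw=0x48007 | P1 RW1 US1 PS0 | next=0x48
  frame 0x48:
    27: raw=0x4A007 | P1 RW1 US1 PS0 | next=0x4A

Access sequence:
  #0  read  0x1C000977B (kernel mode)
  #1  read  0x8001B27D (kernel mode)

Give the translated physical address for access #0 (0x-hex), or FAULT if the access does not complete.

Trace:
#0 VA=0x1C000977B (r,kernel):
  L0 @0x3A[7] → 0x3C007  P=1,RW=1,US=1,PS=0
  L1 @0x3C[0] → 0x3D007  P=1,RW=1,US=1,PS=0
  L2 @0x3D[9] → 0x41007  P=1,RW=1,US=1,PS=0
  → PA=0x4177B  (3 entries read)
#1 VA=0x8001B27D (r,kernel):
  L0 @0x3A[2] → 0x44007  P=1,RW=1,US=1,PS=0
  L1 @0x44[0] → 0x48007  P=1,RW=1,US=1,PS=0
  L2 @0x48[27] → 0x4A007  P=1,RW=1,US=1,PS=0
  → PA=0x4A27D  (3 entries read)

Access #0 PA: 0x4177B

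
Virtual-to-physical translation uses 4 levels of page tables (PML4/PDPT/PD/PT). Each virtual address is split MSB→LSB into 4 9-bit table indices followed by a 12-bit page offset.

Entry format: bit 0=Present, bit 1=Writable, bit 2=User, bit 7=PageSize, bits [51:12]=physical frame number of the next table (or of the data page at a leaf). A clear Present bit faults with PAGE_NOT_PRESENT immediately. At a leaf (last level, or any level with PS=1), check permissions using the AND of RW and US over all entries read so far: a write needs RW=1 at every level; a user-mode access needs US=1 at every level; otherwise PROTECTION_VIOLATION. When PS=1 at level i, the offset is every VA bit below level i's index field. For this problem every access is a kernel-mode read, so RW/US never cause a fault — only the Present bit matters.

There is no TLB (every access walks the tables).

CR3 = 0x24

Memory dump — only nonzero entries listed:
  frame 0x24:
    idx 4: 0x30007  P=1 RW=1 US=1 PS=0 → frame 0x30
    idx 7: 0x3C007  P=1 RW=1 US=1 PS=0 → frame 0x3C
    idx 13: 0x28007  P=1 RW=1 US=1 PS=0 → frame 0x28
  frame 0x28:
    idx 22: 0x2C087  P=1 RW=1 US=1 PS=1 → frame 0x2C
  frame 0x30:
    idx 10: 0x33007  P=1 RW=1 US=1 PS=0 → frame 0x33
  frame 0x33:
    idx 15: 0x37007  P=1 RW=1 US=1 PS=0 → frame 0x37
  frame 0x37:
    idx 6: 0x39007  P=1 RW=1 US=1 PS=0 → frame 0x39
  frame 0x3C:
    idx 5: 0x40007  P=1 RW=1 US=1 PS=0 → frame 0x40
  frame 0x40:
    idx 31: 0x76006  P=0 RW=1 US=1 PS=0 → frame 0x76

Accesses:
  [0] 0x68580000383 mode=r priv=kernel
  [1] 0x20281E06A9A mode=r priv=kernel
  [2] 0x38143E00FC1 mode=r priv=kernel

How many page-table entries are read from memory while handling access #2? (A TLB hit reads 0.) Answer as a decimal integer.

Per-access translation:
#0 VA=0x68580000383 (r,kernel):
  L0 @0x24[13] → 0x28007  P=1,RW=1,US=1,PS=0
  L1 @0x28[22] → 0x2C087  P=1,RW=1,US=1,PS=1
  ⇒ phys 0x2C383 (huge @L1)  [2 reads]
#1 VA=0x20281E06A9A (r,kernel):
  L0 @0x24[4] → 0x30007  P=1,RW=1,US=1,PS=0
  L1 @0x30[10] → 0x33007  P=1,RW=1,US=1,PS=0
  L2 @0x33[15] → 0x37007  P=1,RW=1,US=1,PS=0
  L3 @0x37[6] → 0x39007  P=1,RW=1,US=1,PS=0
  ⇒ phys 0x39A9A  [4 reads]
#2 VA=0x38143E00FC1 (r,kernel):
  L0 @0x24[7] → 0x3C007  P=1,RW=1,US=1,PS=0
  L1 @0x3C[5] → 0x40007  P=1,RW=1,US=1,PS=0
  L2 @0x40[31] → 0x76006  P=0,RW=1,US=1,PS=0
  → PAGE_NOT_PRESENT  (3 entries read)

Entries read for #2: 3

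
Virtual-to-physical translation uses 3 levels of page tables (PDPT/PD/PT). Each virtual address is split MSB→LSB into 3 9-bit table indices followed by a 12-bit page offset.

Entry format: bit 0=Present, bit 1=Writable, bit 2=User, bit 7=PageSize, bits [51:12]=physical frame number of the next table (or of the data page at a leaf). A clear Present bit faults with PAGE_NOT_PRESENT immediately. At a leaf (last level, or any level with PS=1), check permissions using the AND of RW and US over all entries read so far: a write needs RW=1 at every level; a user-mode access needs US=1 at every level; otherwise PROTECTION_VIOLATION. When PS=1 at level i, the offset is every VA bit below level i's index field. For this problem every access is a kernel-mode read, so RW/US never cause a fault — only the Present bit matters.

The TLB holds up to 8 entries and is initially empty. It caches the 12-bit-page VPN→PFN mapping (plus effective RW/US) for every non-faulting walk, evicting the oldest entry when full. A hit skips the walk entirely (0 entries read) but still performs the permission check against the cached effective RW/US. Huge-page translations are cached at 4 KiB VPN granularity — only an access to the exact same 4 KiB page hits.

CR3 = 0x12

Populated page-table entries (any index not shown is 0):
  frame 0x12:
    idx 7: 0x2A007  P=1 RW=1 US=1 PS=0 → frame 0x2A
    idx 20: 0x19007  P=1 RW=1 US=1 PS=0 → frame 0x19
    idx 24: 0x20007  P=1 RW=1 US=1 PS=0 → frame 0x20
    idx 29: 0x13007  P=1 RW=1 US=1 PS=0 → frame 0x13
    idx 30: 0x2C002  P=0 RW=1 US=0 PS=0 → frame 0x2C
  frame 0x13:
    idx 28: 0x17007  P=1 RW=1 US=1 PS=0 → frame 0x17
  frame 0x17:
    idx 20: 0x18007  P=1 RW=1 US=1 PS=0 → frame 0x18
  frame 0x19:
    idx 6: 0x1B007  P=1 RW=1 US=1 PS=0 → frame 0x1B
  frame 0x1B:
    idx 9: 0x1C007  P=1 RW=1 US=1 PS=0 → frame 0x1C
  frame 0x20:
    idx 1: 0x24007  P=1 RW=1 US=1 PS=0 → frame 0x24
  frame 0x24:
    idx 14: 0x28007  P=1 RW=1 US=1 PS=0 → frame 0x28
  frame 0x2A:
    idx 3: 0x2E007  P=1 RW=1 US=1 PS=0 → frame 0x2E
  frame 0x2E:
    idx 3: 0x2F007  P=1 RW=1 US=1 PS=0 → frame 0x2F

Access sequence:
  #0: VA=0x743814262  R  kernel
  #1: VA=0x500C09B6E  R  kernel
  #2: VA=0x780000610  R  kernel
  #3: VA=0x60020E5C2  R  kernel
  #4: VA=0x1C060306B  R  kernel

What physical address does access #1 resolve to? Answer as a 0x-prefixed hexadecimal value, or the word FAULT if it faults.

Per-access translation:
#0 VA=0x743814262 (r,kernel):
  L0: frame=0x12 idx=29 entry=0x13007 [P=1 RW=1 US=1 PS=0]
  L1: frame=0x13 idx=28 entry=0x17007 [P=1 RW=1 US=1 PS=0]
  L2: frame=0x17 idx=20 entry=0x18007 [P=1 RW=1 US=1 PS=0]
  ✓ 0x18262  — 3 lookups
#1 VA=0x500C09B6E (r,kernel):
  L0: frame=0x12 idx=20 entry=0x19007 [P=1 RW=1 US=1 PS=0]
  L1: frame=0x19 idx=6 entry=0x1B007 [P=1 RW=1 US=1 PS=0]
  L2: frame=0x1B idx=9 entry=0x1C007 [P=1 RW=1 US=1 PS=0]
  ✓ 0x1CB6E  — 3 lookups
#2 VA=0x780000610 (r,kernel):
  L0: frame=0x12 idx=30 entry=0x2C002 [P=0 RW=1 US=0 PS=0]
  ⇒ fault: PAGE_NOT_PRESENT  — 1 lookups
#3 VA=0x60020E5C2 (r,kernel):
  L0: frame=0x12 idx=24 entry=0x20007 [P=1 RW=1 US=1 PS=0]
  L1: frame=0x20 idx=1 entry=0x24007 [P=1 RW=1 US=1 PS=0]
  L2: frame=0x24 idx=14 entry=0x28007 [P=1 RW=1 US=1 PS=0]
  ✓ 0x285C2  — 3 lookups
#4 VA=0x1C060306B (r,kernel):
  L0: frame=0x12 idx=7 entry=0x2A007 [P=1 RW=1 US=1 PS=0]
  L1: frame=0x2A idx=3 entry=0x2E007 [P=1 RW=1 US=1 PS=0]
  L2: frame=0x2E idx=3 entry=0x2F007 [P=1 RW=1 US=1 PS=0]
  ✓ 0x2F06B  — 3 lookups

Access #1 PA: 0x1CB6E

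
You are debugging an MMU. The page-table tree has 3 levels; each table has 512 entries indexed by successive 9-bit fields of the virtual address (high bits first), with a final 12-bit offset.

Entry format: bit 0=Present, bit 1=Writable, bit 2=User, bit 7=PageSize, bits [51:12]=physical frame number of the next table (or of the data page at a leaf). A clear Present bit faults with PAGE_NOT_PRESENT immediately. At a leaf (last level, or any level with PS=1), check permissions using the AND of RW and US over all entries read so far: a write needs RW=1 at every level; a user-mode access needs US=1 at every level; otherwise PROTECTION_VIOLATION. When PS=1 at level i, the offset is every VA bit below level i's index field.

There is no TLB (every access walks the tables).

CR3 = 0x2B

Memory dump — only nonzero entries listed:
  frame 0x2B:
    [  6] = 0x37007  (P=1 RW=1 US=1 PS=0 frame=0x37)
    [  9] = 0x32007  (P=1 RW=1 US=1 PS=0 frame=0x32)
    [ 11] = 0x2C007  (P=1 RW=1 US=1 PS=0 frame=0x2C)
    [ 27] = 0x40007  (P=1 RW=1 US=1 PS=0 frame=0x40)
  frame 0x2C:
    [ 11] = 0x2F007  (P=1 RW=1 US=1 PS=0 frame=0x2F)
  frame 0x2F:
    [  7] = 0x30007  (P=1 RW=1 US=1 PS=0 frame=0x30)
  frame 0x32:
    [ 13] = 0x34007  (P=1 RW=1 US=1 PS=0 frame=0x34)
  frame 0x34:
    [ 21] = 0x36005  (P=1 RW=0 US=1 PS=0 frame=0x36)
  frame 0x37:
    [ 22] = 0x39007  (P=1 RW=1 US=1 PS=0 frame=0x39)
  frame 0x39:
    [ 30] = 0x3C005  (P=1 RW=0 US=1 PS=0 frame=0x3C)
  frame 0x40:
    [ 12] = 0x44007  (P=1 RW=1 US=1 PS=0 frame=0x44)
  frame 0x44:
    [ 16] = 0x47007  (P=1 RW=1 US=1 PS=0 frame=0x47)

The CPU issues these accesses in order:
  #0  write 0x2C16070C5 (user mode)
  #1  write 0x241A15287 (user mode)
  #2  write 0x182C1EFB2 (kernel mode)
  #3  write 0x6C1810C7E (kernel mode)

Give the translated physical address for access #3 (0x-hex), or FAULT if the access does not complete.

Trace:
#0 VA=0x2C16070C5 (w,user):
  L0: frame=0x2B idx=11 entry=0x2C007 [P=1 RW=1 US=1 PS=0]
  L1: frame=0x2C idx=11 entry=0x2F007 [P=1 RW=1 US=1 PS=0]
  L2: frame=0x2F idx=7 entry=0x30007 [P=1 RW=1 US=1 PS=0]
  → PA=0x300C5  (3 entries read)
#1 VA=0x241A15287 (w,user):
  L0: frame=0x2B idx=9 entry=0x32007 [P=1 RW=1 US=1 PS=0]
  L1: frame=0x32 idx=13 entry=0x34007 [P=1 RW=1 US=1 PS=0]
  L2: frame=0x34 idx=21 entry=0x36005 [P=1 RW=0 US=1 PS=0]
  ✗ PROTECTION_VIOLATION  [3 reads]
#2 VA=0x182C1EFB2 (w,kernel):
  L0: frame=0x2B idx=6 entry=0x37007 [P=1 RW=1 US=1 PS=0]
  L1: frame=0x37 idx=22 entry=0x39007 [P=1 RW=1 US=1 PS=0]
  L2: frame=0x39 idx=30 entry=0x3C005 [P=1 RW=0 US=1 PS=0]
  ✗ PROTECTION_VIOLATION  [3 reads]
#3 VA=0x6C1810C7E (w,kernel):
  L0: frame=0x2B idx=27 entry=0x40007 [P=1 RW=1 US=1 PS=0]
  L1: frame=0x40 idx=12 entry=0x44007 [P=1 RW=1 US=1 PS=0]
  L2: frame=0x44 idx=16 entry=0x47007 [P=1 RW=1 US=1 PS=0]
  → PA=0x47C7E  (3 entries read)

Access #3 PA: 0x47C7E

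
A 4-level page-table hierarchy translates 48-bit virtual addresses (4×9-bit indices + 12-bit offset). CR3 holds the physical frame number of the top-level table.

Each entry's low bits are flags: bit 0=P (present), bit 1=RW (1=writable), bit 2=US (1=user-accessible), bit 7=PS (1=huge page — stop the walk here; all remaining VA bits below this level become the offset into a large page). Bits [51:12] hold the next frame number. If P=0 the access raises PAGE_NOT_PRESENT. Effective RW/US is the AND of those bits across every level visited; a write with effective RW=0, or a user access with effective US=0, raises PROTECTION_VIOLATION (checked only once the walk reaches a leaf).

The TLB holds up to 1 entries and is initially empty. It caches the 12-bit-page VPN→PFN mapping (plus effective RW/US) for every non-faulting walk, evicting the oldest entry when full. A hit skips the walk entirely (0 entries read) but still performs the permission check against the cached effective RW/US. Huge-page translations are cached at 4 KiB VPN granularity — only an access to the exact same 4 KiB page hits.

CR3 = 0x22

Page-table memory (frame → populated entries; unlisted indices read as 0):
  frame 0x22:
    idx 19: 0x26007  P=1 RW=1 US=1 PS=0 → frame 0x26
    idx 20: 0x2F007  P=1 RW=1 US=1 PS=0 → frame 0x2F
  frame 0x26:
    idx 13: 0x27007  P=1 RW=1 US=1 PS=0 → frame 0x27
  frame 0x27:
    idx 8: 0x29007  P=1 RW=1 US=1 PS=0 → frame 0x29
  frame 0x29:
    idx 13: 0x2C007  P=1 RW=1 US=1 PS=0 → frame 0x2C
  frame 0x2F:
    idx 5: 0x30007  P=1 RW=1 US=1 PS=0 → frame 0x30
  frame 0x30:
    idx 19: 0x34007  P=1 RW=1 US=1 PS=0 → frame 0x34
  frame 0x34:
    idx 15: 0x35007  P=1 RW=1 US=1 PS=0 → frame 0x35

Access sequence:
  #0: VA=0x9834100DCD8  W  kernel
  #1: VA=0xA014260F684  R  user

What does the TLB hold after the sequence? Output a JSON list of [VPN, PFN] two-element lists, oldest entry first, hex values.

Per-access translation:
#0 VA=0x9834100DCD8 (w,kernel):
  L0 @0x22[19] → 0x26007  P=1,RW=1,US=1,PS=0
  L1 @0x26[13] → 0x27007  P=1,RW=1,US=1,PS=0
  L2 @0x27[8] → 0x29007  P=1,RW=1,US=1,PS=0
  L3 @0x29[13] → 0x2C007  P=1,RW=1,US=1,PS=0
  → PA=0x2CCD8  (4 entries read)
#1 VA=0xA014260F684 (r,user):
  L0 @0x22[20] → 0x2F007  P=1,RW=1,US=1,PS=0
  L1 @0x2F[5] → 0x30007  P=1,RW=1,US=1,PS=0
  L2 @0x30[19] → 0x34007  P=1,RW=1,US=1,PS=0
  L3 @0x34[15] → 0x35007  P=1,RW=1,US=1,PS=0
  → PA=0x35684  (4 entries read)

TLB: [["0xA014260F", "0x35"]]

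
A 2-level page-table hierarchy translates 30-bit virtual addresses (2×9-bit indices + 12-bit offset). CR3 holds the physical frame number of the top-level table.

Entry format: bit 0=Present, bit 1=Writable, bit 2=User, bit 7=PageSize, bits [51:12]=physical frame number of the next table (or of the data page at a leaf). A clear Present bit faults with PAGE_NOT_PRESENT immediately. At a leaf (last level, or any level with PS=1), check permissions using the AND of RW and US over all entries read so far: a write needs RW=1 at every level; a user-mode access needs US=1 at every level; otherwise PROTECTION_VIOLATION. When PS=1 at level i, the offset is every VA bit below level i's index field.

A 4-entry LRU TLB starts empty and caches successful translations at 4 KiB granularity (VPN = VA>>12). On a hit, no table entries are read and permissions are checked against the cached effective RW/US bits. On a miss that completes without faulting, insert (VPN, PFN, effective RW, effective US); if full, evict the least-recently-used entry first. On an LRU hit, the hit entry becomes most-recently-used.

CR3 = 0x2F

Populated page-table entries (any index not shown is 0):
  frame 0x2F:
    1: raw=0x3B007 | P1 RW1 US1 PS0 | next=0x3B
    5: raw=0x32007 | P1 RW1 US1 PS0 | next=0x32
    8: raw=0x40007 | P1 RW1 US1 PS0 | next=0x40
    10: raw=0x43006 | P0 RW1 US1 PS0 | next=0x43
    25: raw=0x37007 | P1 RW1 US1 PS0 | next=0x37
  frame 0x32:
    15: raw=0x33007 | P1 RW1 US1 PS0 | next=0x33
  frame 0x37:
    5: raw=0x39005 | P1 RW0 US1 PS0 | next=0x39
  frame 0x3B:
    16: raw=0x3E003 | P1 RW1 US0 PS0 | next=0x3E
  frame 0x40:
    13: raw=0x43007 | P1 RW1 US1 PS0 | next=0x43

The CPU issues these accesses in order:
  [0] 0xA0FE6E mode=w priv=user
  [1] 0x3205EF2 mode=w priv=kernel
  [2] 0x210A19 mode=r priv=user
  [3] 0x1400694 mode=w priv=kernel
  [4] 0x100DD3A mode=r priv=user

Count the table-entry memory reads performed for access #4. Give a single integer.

Per-access translation:
#0 VA=0xA0FE6E (w,user):
  L0 @0x2F[5] → 0x32007  P=1,RW=1,US=1,PS=0
  L1 @0x32[15] → 0x33007  P=1,RW=1,US=1,PS=0
  → PA=0x33E6E  (2 entries read)
#1 VA=0x3205EF2 (w,kernel):
  L0 @0x2F[25] → 0x37007  P=1,RW=1,US=1,PS=0
  L1 @0x37[5] → 0x39005  P=1,RW=0,US=1,PS=0
  ✗ PROTECTION_VIOLATION  [2 reads]
#2 VA=0x210A19 (r,user):
  L0 @0x2F[1] → 0x3B007  P=1,RW=1,US=1,PS=0
  L1 @0x3B[16] → 0x3E003  P=1,RW=1,US=0,PS=0
  ✗ PROTECTION_VIOLATION  [2 reads]
#3 VA=0x1400694 (w,kernel):
  L0 @0x2F[10] → 0x43006  P=0,RW=1,US=1,PS=0
  ✗ PAGE_NOT_PRESENT  [1 reads]
#4 VA=0x100DD3A (r,user):
  L0 @0x2F[8] → 0x40007  P=1,RW=1,US=1,PS=0
  L1 @0x40[13] → 0x43007  P=1,RW=1,US=1,PS=0
  → PA=0x43D3A  (2 entries read)

Entries read for #4: 2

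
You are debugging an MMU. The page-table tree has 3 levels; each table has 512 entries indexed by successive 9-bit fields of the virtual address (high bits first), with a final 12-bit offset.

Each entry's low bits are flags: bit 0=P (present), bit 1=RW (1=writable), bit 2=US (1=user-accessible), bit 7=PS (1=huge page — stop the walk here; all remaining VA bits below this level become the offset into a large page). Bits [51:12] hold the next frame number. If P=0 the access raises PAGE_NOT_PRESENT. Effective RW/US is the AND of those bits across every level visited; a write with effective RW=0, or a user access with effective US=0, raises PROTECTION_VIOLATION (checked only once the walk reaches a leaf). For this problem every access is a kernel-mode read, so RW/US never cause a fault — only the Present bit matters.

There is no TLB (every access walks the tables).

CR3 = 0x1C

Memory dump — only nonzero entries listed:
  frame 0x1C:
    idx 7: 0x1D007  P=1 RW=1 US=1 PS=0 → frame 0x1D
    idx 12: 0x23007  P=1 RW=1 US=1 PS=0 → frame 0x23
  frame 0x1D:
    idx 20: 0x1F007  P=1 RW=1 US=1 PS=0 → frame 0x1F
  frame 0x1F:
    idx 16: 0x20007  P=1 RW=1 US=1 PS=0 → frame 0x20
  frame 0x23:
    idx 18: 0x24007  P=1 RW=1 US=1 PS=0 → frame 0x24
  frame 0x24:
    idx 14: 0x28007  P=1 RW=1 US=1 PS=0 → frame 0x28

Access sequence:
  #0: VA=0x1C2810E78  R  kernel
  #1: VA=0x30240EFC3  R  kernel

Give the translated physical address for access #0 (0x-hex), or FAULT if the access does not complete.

Walk each access:
#0 VA=0x1C2810E78 (r,kernel):
  L0 @0x1C[7] → 0x1D007  P=1,RW=1,US=1,PS=0
  L1 @0x1D[20] → 0x1F007  P=1,RW=1,US=1,PS=0
  L2 @0x1F[16] → 0x20007  P=1,RW=1,US=1,PS=0
  ✓ 0x20E78  — 3 lookups
#1 VA=0x30240EFC3 (r,kernel):
  L0 @0x1C[12] → 0x23007  P=1,RW=1,US=1,PS=0
  L1 @0x23[18] → 0x24007  P=1,RW=1,US=1,PS=0
  L2 @0x24[14] → 0x28007  P=1,RW=1,US=1,PS=0
  ✓ 0x28FC3  — 3 lookups

Access #0 PA: 0x20E78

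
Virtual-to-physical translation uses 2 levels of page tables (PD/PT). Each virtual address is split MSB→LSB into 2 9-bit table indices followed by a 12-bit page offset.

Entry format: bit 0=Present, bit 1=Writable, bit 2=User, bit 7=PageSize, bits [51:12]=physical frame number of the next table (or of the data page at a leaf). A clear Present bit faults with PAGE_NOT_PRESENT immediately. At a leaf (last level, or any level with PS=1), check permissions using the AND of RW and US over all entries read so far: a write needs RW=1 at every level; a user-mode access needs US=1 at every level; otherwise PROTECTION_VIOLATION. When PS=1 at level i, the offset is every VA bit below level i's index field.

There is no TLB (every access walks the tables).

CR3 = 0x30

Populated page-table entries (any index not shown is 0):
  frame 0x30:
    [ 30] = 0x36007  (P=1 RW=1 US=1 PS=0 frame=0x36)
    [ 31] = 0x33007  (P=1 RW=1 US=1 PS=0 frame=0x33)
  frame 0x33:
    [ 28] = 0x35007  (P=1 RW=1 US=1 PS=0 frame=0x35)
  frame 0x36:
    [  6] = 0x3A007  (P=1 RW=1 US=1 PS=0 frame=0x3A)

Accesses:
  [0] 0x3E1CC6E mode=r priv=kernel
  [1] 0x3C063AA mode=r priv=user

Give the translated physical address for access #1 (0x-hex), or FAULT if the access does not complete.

Per-access translation:
#0 VA=0x3E1CC6E (r,kernel):
  [0] read 0x30 idx=31: raw=0x33007 flags P=1 W=1 U=1 S=0
  [1] read 0x33 idx=28: raw=0x35007 flags P=1 W=1 U=1 S=0
  ✓ 0x35C6E  — 2 lookups
#1 VA=0x3C063AA (r,user):
  [0] read 0x30 idx=30: raw=0x36007 flags P=1 W=1 U=1 S=0
  [1] read 0x36 idx=6: raw=0x3A007 flags P=1 W=1 U=1 S=0
  ✓ 0x3A3AA  — 2 lookups

Access #1 PA: 0x3A3AA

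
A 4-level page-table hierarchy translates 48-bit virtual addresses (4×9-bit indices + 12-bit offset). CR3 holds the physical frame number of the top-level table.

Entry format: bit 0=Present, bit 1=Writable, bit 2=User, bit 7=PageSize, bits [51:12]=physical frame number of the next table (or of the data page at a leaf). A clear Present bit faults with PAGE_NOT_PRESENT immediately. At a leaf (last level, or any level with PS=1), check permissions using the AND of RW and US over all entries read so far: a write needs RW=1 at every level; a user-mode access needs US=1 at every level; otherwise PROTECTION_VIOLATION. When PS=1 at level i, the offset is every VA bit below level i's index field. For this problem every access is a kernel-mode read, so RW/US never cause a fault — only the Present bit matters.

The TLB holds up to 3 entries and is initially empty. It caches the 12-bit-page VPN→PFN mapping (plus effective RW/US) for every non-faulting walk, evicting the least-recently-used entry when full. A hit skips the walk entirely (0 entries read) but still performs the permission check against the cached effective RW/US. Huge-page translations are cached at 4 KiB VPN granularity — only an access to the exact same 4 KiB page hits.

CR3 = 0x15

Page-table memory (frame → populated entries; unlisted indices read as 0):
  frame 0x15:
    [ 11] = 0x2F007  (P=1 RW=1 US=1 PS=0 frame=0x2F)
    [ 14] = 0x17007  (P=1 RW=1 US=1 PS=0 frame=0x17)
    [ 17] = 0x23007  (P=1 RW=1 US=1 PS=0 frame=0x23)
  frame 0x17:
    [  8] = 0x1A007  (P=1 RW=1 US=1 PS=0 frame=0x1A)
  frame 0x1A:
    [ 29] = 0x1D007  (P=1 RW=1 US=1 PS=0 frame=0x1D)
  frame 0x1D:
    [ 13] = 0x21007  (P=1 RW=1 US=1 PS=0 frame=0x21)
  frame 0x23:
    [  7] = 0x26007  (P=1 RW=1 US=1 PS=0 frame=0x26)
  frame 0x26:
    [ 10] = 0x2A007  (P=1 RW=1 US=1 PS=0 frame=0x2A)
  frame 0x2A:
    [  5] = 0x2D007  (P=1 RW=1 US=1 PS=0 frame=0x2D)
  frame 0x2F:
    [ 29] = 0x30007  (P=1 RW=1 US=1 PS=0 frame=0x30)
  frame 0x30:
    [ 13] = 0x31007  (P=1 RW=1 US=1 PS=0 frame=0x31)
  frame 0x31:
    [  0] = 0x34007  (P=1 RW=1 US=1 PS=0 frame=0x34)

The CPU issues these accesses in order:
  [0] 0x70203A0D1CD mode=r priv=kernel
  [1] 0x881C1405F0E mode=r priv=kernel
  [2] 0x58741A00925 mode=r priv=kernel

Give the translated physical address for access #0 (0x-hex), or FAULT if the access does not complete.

Walk each access:
#0 VA=0x70203A0D1CD (r,kernel):
  L0 @0x15[14] → 0x17007  P=1,RW=1,US=1,PS=0
  L1 @0x17[8] → 0x1A007  P=1,RW=1,US=1,PS=0
  L2 @0x1A[29] → 0x1D007  P=1,RW=1,US=1,PS=0
  L3 @0x1D[13] → 0x21007  P=1,RW=1,US=1,PS=0
  → PA=0x211CD  (4 entries read)
#1 VA=0x881C1405F0E (r,kernel):
  L0 @0x15[17] → 0x23007  P=1,RW=1,US=1,PS=0
  L1 @0x23[7] → 0x26007  P=1,RW=1,US=1,PS=0
  L2 @0x26[10] → 0x2A007  P=1,RW=1,US=1,PS=0
  L3 @0x2A[5] → 0x2D007  P=1,RW=1,US=1,PS=0
  → PA=0x2DF0E  (4 entries read)
#2 VA=0x58741A00925 (r,kernel):
  L0 @0x15[11] → 0x2F007  P=1,RW=1,US=1,PS=0
  L1 @0x2F[29] → 0x30007  P=1,RW=1,US=1,PS=0
  L2 @0x30[13] → 0x31007  P=1,RW=1,US=1,PS=0
  L3 @0x31[0] → 0x34007  P=1,RW=1,US=1,PS=0
  → PA=0x34925  (4 entries read)

Access #0 PA: 0x211CD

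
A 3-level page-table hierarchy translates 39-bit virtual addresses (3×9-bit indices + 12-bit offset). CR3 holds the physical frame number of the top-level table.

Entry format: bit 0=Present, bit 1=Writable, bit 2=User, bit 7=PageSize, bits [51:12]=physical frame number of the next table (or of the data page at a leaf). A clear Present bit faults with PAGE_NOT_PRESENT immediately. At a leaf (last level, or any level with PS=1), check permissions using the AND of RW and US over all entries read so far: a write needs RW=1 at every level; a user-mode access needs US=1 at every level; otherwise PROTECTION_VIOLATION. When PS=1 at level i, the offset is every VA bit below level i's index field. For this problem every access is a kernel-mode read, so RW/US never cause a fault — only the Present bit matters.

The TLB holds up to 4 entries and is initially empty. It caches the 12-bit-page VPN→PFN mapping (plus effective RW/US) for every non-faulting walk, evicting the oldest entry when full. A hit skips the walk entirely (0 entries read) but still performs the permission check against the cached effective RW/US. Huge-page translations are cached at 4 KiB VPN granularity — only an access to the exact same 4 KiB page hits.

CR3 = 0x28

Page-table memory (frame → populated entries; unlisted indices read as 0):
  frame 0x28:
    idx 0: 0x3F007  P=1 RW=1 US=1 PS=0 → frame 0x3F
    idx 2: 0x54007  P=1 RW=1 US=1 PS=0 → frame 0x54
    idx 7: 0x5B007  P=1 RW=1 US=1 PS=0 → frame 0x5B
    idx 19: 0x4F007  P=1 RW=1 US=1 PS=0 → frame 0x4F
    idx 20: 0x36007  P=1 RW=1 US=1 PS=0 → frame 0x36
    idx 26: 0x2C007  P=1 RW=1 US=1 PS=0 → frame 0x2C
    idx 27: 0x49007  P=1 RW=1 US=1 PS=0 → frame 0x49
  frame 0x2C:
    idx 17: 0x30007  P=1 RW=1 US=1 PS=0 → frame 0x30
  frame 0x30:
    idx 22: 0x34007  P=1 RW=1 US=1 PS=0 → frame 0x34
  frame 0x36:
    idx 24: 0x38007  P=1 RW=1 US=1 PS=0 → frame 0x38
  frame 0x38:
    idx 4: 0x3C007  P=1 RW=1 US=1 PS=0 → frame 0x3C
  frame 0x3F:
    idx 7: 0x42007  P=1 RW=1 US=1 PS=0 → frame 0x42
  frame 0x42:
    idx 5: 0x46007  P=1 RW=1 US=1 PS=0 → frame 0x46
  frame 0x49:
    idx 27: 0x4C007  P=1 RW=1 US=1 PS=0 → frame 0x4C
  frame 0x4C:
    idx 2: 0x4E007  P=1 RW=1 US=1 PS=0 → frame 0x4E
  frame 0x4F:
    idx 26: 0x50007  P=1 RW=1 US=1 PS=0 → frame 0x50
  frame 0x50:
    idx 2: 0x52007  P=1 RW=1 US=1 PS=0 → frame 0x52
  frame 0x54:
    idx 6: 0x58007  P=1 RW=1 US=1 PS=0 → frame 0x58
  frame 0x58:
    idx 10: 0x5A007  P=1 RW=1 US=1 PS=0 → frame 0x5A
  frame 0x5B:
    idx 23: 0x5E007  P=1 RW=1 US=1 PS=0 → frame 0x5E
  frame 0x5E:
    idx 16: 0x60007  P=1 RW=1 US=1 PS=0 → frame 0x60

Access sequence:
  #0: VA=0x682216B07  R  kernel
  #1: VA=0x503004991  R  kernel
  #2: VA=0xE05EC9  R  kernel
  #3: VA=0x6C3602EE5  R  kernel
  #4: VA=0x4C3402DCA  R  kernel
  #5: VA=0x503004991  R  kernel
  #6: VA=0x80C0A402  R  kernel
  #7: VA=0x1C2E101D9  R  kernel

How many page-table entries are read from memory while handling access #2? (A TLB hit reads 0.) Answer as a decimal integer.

Per-access translation:
#0 VA=0x682216B07 (r,kernel):
  L0 @0x28[26] → 0x2C007  P=1,RW=1,US=1,PS=0
  L1 @0x2C[17] → 0x30007  P=1,RW=1,US=1,PS=0
  L2 @0x30[22] → 0x34007  P=1,RW=1,US=1,PS=0
  → PA=0x34B07  (3 entries read)
#1 VA=0x503004991 (r,kernel):
  L0 @0x28[20] → 0x36007  P=1,RW=1,US=1,PS=0
  L1 @0x36[24] → 0x38007  P=1,RW=1,US=1,PS=0
  L2 @0x38[4] → 0x3C007  P=1,RW=1,US=1,PS=0
  → PA=0x3C991  (3 entries read)
#2 VA=0xE05EC9 (r,kernel):
  L0 @0x28[0] → 0x3F007  P=1,RW=1,US=1,PS=0
  L1 @0x3F[7] → 0x42007  P=1,RW=1,US=1,PS=0
  L2 @0x42[5] → 0x46007  P=1,RW=1,US=1,PS=0
  → PA=0x46EC9  (3 entries read)
#3 VA=0x6C3602EE5 (r,kernel):
  L0 @0x28[27] → 0x49007  P=1,RW=1,US=1,PS=0
  L1 @0x49[27] → 0x4C007  P=1,RW=1,US=1,PS=0
  L2 @0x4C[2] → 0x4E007  P=1,RW=1,US=1,PS=0
  → PA=0x4EEE5  (3 entries read)
#4 VA=0x4C3402DCA (r,kernel):
  L0 @0x28[19] → 0x4F007  P=1,RW=1,US=1,PS=0
  L1 @0x4F[26] → 0x50007  P=1,RW=1,US=1,PS=0
  L2 @0x50[2] → 0x52007  P=1,RW=1,US=1,PS=0
  → PA=0x52DCA  (3 entries read)
#5 VA=0x503004991 (r,kernel):
  TLB hit vpn=0x503004 → PA=0x3C991
#6 VA=0x80C0A402 (r,kernel):
  L0 @0x28[2] → 0x54007  P=1,RW=1,US=1,PS=0
  L1 @0x54[6] → 0x58007  P=1,RW=1,US=1,PS=0
  L2 @0x58[10] → 0x5A007  P=1,RW=1,US=1,PS=0
  → PA=0x5A402  (3 entries read)
#7 VA=0x1C2E101D9 (r,kernel):
  L0 @0x28[7] → 0x5B007  P=1,RW=1,US=1,PS=0
  L1 @0x5B[23] → 0x5E007  P=1,RW=1,US=1,PS=0
  L2 @0x5E[16] → 0x60007  P=1,RW=1,US=1,PS=0
  → PA=0x601D9  (3 entries read)

Entries read for #2: 3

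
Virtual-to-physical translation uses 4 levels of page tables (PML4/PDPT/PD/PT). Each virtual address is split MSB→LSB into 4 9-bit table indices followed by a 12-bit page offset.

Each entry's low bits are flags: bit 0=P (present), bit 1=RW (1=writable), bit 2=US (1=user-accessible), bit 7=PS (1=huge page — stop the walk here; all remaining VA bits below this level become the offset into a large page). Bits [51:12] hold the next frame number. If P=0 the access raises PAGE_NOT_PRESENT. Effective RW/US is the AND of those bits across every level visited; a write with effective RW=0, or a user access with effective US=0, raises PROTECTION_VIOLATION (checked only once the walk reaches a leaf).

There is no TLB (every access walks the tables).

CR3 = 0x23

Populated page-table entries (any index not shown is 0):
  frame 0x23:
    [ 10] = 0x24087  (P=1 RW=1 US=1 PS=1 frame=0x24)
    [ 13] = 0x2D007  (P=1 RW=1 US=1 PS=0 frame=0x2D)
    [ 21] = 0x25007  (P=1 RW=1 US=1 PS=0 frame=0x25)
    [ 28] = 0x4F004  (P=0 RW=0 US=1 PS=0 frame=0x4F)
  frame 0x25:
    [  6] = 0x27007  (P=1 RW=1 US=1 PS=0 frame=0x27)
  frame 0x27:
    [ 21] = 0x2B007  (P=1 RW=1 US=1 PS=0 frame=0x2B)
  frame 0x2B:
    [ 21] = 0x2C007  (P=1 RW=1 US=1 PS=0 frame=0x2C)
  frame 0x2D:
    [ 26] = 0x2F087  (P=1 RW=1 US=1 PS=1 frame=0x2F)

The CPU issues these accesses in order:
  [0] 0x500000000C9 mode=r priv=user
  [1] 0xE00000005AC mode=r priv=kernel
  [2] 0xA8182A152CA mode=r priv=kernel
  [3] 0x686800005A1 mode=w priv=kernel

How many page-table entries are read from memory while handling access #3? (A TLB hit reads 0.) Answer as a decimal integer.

Walk each access:
#0 VA=0x500000000C9 (r,user):
  [0] read 0x23 idx=10: raw=0x24087 flags P=1 W=1 U=1 S=1
  → PA=0x240C9 (huge @L0)  (1 entries read)
#1 VA=0xE00000005AC (r,kernel):
  [0] read 0x23 idx=28: raw=0x4F004 flags P=0 W=0 U=1 S=0
  ⇒ fault: PAGE_NOT_PRESENT  — 1 lookups
#2 VA=0xA8182A152CA (r,kernel):
  [0] read 0x23 idx=21: raw=0x25007 flags P=1 W=1 U=1 S=0
  [1] read 0x25 idx=6: raw=0x27007 flags P=1 W=1 U=1 S=0
  [2] read 0x27 idx=21: raw=0x2B007 flags P=1 W=1 U=1 S=0
  [3] read 0x2B idx=21: raw=0x2C007 flags P=1 W=1 U=1 S=0
  → PA=0x2C2CA  (4 entries read)
#3 VA=0x686800005A1 (w,kernel):
  [0] read 0x23 idx=13: raw=0x2D007 flags P=1 W=1 U=1 S=0
  [1] read 0x2D idx=26: raw=0x2F087 flags P=1 W=1 U=1 S=1
  → PA=0x2F5A1 (huge @L1)  (2 entries read)

Entries read for #3: 2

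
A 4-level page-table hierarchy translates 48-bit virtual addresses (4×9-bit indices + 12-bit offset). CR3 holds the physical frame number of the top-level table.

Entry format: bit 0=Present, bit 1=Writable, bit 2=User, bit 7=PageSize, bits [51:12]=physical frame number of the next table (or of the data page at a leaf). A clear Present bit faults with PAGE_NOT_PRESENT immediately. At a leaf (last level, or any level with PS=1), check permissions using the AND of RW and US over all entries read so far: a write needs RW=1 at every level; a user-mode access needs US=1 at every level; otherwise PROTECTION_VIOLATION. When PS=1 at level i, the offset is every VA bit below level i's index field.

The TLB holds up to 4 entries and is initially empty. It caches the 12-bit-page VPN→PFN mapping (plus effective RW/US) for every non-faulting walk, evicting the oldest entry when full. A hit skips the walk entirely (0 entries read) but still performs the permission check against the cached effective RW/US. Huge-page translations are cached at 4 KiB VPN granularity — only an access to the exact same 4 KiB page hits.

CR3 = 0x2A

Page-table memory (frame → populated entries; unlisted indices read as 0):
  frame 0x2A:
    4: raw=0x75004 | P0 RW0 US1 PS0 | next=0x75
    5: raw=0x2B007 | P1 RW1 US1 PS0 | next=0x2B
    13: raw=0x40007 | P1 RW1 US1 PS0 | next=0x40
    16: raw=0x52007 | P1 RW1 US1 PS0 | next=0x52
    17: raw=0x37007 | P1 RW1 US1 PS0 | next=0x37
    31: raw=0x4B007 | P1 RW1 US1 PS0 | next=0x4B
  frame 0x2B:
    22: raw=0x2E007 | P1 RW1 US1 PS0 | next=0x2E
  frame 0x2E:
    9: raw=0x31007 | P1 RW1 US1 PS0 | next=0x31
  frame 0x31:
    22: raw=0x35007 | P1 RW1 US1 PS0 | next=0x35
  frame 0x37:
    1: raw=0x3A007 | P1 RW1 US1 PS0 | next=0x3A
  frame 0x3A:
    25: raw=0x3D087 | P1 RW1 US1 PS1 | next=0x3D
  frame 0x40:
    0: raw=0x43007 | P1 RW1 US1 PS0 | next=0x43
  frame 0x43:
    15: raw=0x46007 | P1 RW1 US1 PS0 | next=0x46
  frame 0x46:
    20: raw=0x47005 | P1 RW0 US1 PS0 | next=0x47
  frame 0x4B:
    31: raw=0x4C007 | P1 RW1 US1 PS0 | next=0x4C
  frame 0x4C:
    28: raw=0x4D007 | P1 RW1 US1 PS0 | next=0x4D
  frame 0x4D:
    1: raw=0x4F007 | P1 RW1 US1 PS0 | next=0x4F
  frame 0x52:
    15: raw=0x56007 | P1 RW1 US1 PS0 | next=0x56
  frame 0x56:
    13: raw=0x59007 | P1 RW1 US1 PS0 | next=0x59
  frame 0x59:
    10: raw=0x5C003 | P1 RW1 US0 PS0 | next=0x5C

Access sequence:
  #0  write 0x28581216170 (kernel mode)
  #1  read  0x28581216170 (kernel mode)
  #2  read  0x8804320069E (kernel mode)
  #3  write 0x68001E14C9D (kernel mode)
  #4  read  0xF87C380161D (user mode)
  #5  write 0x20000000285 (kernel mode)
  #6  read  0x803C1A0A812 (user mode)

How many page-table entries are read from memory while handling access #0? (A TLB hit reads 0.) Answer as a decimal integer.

Walk each access:
#0 VA=0x28581216170 (w,kernel):
  [0] read 0x2A idx=5: raw=0x2B007 flags P=1 W=1 U=1 S=0
  [1] read 0x2B idx=22: raw=0x2E007 flags P=1 W=1 U=1 S=0
  [2] read 0x2E idx=9: raw=0x31007 flags P=1 W=1 U=1 S=0
  [3] read 0x31 idx=22: raw=0x35007 flags P=1 W=1 U=1 S=0
  → PA=0x35170  (4 entries read)
#1 VA=0x28581216170 (r,kernel):
  TLB hit vpn=0x28581216 → PA=0x35170
#2 VA=0x8804320069E (r,kernel):
  [0] read 0x2A idx=17: raw=0x37007 flags P=1 W=1 U=1 S=0
  [1] read 0x37 idx=1: raw=0x3A007 flags P=1 W=1 U=1 S=0
  [2] read 0x3A idx=25: raw=0x3D087 flags P=1 W=1 U=1 S=1
  → PA=0x3D69E (huge @L2)  (3 entries read)
#3 VA=0x68001E14C9D (w,kernel):
  [0] read 0x2A idx=13: raw=0x40007 flags P=1 W=1 U=1 S=0
  [1] read 0x40 idx=0: raw=0x43007 flags P=1 W=1 U=1 S=0
  [2] read 0x43 idx=15: raw=0x46007 flags P=1 W=1 U=1 S=0
  [3] read 0x46 idx=20: raw=0x47005 flags P=1 W=0 U=1 S=0
  ✗ PROTECTION_VIOLATION  [4 reads]
#4 VA=0xF87C380161D (r,user):
  [0] read 0x2A idx=31: raw=0x4B007 flags P=1 W=1 U=1 S=0
  [1] read 0x4B idx=31: raw=0x4C007 flags P=1 W=1 U=1 S=0
  [2] read 0x4C idx=28: raw=0x4D007 flags P=1 W=1 U=1 S=0
  [3] read 0x4D idx=1: raw=0x4F007 flags P=1 W=1 U=1 S=0
  → PA=0x4F61D  (4 entries read)
#5 VA=0x20000000285 (w,kernel):
  [0] read 0x2A idx=4: raw=0x75004 flags P=0 W=0 U=1 S=0
  ✗ PAGE_NOT_PRESENT  [1 reads]
#6 VA=0x803C1A0A812 (r,user):
  [0] read 0x2A idx=16: raw=0x52007 flags P=1 W=1 U=1 S=0
  [1] read 0x52 idx=15: raw=0x56007 flags P=1 W=1 U=1 S=0
  [2] read 0x56 idx=13: raw=0x59007 flags P=1 W=1 U=1 S=0
  [3] read 0x59 idx=10: raw=0x5C003 flags P=1 W=1 U=0 S=0
  ✗ PROTECTION_VIOLATION  [4 reads]

Entries read for #0: 4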